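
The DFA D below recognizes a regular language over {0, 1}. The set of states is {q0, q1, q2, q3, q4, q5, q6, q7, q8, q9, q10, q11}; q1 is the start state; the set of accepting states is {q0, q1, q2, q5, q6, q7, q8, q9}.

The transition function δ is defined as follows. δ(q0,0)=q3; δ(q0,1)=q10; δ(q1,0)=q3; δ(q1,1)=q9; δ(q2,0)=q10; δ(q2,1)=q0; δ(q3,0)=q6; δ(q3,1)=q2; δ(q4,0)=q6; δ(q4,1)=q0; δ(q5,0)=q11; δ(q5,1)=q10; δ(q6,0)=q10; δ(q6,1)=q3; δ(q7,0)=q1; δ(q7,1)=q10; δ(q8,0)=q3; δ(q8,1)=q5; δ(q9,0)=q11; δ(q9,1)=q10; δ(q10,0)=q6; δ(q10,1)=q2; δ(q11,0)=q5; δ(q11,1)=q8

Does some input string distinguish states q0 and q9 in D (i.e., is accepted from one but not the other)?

No

First remove the unreachable states {q4,q7}; 10 states remain.
Start with accepting vs non-accepting: {q0,q1,q2,q5,q6,q8,q9} | {q3,q10,q11}.
On input 1, block {q0,q1,q2,q5,q6,q8,q9} splits into {q0,q5,q6,q9} and {q1,q2,q8}.
The partition is now stable with 3 blocks: {q0,q5,q6,q9} | {q3,q10,q11} | {q1,q2,q8}.
q0 and q9 lie in the same block of the stable partition, so they are equivalent — no string distinguishes them.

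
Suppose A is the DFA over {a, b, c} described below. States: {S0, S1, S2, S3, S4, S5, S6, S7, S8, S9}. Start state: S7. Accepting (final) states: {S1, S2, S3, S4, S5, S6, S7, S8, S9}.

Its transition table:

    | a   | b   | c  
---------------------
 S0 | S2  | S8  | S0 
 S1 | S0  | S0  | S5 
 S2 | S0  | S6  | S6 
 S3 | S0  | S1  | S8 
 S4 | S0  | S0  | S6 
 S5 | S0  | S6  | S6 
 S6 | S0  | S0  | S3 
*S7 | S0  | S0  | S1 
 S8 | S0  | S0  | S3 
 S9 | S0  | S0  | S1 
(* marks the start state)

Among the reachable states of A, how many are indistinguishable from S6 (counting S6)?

States {S4,S9} cannot be reached from the start state, so discard them.
Initial partition by acceptance: {S1,S2,S3,S5,S6,S7,S8} | {S0}.
Refine {S1,S2,S3,S5,S6,S7,S8} on symbol b: members go to different blocks, giving {S1,S6,S7,S8} and {S2,S3,S5}.
On input c, block {S1,S6,S7,S8} splits into {S1,S6,S8} and {S7}.
Stable partition: {S1,S6,S8} | {S0} | {S2,S3,S5} | {S7} — 4 equivalence classes.
The equivalence class containing S6 is {S1,S6,S8}, of size 3.

3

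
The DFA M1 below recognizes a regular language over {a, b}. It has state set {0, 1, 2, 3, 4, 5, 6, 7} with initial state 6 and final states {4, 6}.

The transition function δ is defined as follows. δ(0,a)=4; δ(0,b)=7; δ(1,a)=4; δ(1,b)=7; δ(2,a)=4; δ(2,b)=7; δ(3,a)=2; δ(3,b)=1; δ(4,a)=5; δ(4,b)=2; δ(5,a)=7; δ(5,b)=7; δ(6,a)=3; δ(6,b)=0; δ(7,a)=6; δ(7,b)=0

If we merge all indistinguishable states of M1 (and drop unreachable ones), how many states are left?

3

Start with accepting vs non-accepting: {4,6} | {0,1,2,3,5,7}.
On input a, block {0,1,2,3,5,7} splits into {0,1,2,7} and {3,5}.
Stable partition: {4,6} | {0,1,2,7} | {3,5} — 3 equivalence classes.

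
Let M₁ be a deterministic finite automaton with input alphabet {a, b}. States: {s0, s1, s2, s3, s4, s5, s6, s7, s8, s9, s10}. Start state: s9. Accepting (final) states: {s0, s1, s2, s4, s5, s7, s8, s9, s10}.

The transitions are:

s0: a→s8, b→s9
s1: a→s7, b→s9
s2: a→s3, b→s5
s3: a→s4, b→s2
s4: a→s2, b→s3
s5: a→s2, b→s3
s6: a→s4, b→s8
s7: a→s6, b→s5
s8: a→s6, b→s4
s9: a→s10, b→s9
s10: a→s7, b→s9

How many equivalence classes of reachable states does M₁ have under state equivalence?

Reachable states from the start: {s2,s3,s4,s5,s6,s7,s8,s9,s10}. Unreachable: {s0,s1} — drop them.
Initial partition by acceptance: {s2,s4,s5,s7,s8,s9,s10} | {s3,s6}.
On input a, block {s2,s4,s5,s7,s8,s9,s10} splits into {s4,s5,s9,s10} and {s2,s7,s8}.
Refine {s4,s5,s9,s10} on symbol a: members go to different blocks, giving {s4,s5,s10} and {s9}.
Split {s4,s5,s10} by δ(·,b) → {s4,s5} and {s10}.
No further refinement is possible. Final partition (5 blocks): {s4,s5} | {s3,s6} | {s2,s7,s8} | {s9} | {s10}.

5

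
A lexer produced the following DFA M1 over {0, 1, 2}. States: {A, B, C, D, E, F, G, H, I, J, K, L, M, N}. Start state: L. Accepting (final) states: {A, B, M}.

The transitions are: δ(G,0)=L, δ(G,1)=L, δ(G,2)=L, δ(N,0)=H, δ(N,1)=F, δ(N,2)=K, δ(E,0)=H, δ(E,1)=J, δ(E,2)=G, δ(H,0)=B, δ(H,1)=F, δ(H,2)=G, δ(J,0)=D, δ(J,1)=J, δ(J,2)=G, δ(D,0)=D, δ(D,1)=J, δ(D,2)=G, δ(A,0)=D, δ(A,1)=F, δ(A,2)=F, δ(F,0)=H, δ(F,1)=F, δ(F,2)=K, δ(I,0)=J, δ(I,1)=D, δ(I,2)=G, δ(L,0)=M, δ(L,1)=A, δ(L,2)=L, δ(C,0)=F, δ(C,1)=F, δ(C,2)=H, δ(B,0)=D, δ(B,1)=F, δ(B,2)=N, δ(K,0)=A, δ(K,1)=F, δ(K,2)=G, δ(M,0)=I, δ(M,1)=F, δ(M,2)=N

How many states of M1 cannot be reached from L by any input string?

2

Starting at L and following transitions, the reachable set is {A, B, D, F, G, H, I, J, K, L, M, N}. That leaves C, E unreachable — 2 in total.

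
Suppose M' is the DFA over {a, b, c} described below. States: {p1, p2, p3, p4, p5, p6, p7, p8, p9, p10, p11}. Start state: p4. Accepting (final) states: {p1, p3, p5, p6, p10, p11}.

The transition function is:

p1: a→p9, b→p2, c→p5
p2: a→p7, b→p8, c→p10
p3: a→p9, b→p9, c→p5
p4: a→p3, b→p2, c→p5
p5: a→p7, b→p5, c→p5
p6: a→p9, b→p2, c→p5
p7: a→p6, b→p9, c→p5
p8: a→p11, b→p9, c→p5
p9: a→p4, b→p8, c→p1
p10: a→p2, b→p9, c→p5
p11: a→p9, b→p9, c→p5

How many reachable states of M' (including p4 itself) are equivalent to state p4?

Every state is reachable, so we keep all 11.
P0 = {p1,p3,p5,p6,p10,p11} | {p2,p4,p7,p8,p9}.
On input b, block {p1,p3,p5,p6,p10,p11} splits into {p1,p3,p6,p10,p11} and {p5}.
Refine {p2,p4,p7,p8,p9} on symbol a: members go to different blocks, giving {p4,p7,p8} and {p2,p9}.
Stable partition: {p1,p3,p6,p10,p11} | {p4,p7,p8} | {p5} | {p2,p9} — 4 equivalence classes.
State p4 belongs to the block {p4,p7,p8}, which has 3 states.

3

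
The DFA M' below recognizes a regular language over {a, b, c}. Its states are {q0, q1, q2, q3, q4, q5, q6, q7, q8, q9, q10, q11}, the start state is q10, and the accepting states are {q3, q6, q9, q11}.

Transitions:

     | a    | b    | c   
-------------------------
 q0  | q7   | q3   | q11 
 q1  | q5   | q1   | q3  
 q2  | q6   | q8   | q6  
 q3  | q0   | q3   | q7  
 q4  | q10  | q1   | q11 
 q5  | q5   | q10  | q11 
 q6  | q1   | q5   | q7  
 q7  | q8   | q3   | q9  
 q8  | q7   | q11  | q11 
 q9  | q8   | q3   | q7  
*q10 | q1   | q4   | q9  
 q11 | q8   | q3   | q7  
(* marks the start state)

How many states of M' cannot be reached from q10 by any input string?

2

BFS from q10 reaches {q0, q1, q3, q4, q5, q7, q8, q9, q10, q11}; the 2 state(s) q2, q6 are never visited.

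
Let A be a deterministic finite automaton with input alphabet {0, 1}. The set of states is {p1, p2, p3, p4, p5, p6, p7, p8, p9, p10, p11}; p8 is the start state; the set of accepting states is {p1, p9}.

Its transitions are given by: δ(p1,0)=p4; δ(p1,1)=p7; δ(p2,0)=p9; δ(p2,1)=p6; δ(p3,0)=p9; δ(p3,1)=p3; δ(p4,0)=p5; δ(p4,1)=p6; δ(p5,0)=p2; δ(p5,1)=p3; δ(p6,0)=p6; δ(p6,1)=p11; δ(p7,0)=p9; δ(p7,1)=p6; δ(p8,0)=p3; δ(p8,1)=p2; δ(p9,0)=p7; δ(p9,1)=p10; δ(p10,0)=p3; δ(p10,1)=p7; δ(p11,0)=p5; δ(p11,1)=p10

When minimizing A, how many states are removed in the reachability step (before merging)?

2

Starting at p8 and following transitions, the reachable set is {p2, p3, p5, p6, p7, p8, p9, p10, p11}. That leaves p1, p4 unreachable — 2 in total.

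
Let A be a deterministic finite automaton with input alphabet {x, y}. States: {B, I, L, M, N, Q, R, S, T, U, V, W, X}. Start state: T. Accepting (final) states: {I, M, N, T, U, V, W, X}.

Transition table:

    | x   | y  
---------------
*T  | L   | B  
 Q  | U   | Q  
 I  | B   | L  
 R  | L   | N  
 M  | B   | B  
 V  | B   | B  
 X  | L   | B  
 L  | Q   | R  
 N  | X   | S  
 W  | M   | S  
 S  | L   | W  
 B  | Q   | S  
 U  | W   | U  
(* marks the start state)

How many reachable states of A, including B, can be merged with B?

2

First remove the unreachable states {I,V}; 11 states remain.
P0 = {M,N,T,U,W,X} | {B,L,Q,R,S}.
Split {M,N,T,U,W,X} by δ(·,x) → {N,U,W} and {M,T,X}.
On input x, block {N,U,W} splits into {N,W} and {U}.
Refine {B,L,Q,R,S} on symbol x: members go to different blocks, giving {B,L,R,S} and {Q}.
Refine {B,L,R,S} on symbol x: members go to different blocks, giving {R,S} and {B,L}.
The partition is now stable with 6 blocks: {N,W} | {R,S} | {M,T,X} | {U} | {Q} | {B,L}.
The equivalence class containing B is {B,L}, of size 2.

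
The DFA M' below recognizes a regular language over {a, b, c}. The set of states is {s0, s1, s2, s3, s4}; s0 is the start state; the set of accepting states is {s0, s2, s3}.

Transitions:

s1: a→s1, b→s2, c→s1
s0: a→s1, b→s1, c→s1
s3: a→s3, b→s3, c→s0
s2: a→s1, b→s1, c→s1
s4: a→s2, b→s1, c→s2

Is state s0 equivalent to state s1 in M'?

No

Reachable states from the start: {s0,s1,s2}. Unreachable: {s3,s4} — drop them.
Start with accepting vs non-accepting: {s0,s2} | {s1}.
Stable partition: {s0,s2} | {s1} — 2 equivalence classes.
s0 and s1 end up in different blocks, so they are distinguishable. For instance, the string 'ε' is accepted from only s0.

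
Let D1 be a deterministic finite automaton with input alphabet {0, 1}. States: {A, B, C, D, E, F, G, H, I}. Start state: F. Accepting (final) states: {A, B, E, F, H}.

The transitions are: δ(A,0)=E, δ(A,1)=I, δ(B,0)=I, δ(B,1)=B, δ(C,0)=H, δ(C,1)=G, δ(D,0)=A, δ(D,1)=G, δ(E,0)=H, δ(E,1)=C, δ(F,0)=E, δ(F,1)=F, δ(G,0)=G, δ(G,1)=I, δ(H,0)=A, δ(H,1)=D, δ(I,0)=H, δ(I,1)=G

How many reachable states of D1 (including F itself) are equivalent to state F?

Reachable states from the start: {A,C,D,E,F,G,H,I}. Unreachable: {B} — drop them.
Start with accepting vs non-accepting: {A,E,F,H} | {C,D,G,I}.
Split {A,E,F,H} by δ(·,1) → {A,E,H} and {F}.
Split {C,D,G,I} by δ(·,0) → {C,D,I} and {G}.
The partition is now stable with 4 blocks: {A,E,H} | {C,D,I} | {F} | {G}.
State F belongs to the block {F}, which has 1 states.

1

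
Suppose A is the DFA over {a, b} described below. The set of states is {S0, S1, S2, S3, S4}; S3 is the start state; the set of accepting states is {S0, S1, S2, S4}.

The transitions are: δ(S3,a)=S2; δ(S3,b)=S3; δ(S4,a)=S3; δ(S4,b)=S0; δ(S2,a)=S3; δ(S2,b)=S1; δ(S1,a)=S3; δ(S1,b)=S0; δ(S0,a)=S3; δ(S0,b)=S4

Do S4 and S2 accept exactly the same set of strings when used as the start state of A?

Yes

Start with accepting vs non-accepting: {S0,S1,S2,S4} | {S3}.
The partition is now stable with 2 blocks: {S0,S1,S2,S4} | {S3}.
S4 and S2 lie in the same block of the stable partition, so they are equivalent — no string distinguishes them.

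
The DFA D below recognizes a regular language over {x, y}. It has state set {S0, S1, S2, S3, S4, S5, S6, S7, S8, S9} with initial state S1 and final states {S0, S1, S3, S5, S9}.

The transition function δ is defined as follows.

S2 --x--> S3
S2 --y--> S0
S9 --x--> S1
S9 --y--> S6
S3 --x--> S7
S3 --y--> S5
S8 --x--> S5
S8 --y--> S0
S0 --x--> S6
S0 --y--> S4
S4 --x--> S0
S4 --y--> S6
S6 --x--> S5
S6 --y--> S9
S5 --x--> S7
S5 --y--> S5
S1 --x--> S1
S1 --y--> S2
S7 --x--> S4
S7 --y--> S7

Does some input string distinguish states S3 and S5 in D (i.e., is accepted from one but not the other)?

States {S8} cannot be reached from the start state, so discard them.
Start with accepting vs non-accepting: {S0,S1,S3,S5,S9} | {S2,S4,S6,S7}.
On input x, block {S0,S1,S3,S5,S9} splits into {S0,S3,S5} and {S1,S9}.
On input y, block {S0,S3,S5} splits into {S3,S5} and {S0}.
Refine {S2,S4,S6,S7} on symbol x: members go to different blocks, giving {S2,S6} and {S4} and {S7}.
Split {S2,S6} by δ(·,y) → {S2} and {S6}.
Refine {S1,S9} on symbol y: members go to different blocks, giving {S1} and {S9}.
Stable partition: {S3,S5} | {S2} | {S1} | {S0} | {S4} | {S7} | {S6} | {S9} — 8 equivalence classes.
S3 and S5 lie in the same block of the stable partition, so they are equivalent — no string distinguishes them.

No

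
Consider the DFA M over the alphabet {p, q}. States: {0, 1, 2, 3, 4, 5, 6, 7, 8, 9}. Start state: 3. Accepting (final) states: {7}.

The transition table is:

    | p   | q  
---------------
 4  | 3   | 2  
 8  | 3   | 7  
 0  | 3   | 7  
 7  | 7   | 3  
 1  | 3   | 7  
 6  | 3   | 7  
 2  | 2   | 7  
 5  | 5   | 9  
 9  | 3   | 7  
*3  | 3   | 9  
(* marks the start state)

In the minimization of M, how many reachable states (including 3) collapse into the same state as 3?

First remove the unreachable states {0,1,2,4,5,6,8}; 3 states remain.
Start with accepting vs non-accepting: {7} | {3,9}.
Refine {3,9} on symbol q: members go to different blocks, giving {3} and {9}.
Stable partition: {7} | {3} | {9} — 3 equivalence classes.
State 3 belongs to the block {3}, which has 1 states.

1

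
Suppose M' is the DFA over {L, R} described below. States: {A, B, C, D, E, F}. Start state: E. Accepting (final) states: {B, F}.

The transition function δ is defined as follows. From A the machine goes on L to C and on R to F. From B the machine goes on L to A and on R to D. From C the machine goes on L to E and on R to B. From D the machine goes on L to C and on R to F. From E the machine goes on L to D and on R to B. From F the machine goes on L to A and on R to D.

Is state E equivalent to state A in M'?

Yes

All states are reachable from the start state.
P0 = {B,F} | {A,C,D,E}.
Stable partition: {B,F} | {A,C,D,E} — 2 equivalence classes.
E and A lie in the same block of the stable partition, so they are equivalent — no string distinguishes them.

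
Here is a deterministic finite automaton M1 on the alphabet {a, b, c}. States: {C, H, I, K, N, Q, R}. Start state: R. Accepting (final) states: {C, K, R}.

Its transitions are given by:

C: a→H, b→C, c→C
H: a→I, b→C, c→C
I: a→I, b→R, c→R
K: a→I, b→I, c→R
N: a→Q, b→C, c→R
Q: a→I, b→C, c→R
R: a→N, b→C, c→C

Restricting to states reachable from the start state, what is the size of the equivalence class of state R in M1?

Reachable states from the start: {C,H,I,N,Q,R}. Unreachable: {K} — drop them.
Initial partition by acceptance: {C,R} | {H,I,N,Q}.
Stable partition: {C,R} | {H,I,N,Q} — 2 equivalence classes.
The equivalence class containing R is {C,R}, of size 2.

2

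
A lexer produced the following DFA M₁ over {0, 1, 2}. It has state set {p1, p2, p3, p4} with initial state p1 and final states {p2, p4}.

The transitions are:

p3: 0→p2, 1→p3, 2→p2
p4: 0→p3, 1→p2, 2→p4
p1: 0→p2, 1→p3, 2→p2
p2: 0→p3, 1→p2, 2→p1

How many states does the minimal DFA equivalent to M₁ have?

Reachable states from the start: {p1,p2,p3}. Unreachable: {p4} — drop them.
P0 = {p2} | {p1,p3}.
The partition is now stable with 2 blocks: {p2} | {p1,p3}.

2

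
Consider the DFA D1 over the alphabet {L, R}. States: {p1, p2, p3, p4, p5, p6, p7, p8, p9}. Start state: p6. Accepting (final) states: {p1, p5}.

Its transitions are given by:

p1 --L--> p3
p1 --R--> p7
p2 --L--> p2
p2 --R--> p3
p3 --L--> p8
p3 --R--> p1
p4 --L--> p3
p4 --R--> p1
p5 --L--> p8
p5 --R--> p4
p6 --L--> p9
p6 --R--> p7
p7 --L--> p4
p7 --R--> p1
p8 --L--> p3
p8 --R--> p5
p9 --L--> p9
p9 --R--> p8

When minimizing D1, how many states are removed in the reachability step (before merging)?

1

Starting at p6 and following transitions, the reachable set is {p1, p3, p4, p5, p6, p7, p8, p9}. That leaves p2 unreachable — 1 in total.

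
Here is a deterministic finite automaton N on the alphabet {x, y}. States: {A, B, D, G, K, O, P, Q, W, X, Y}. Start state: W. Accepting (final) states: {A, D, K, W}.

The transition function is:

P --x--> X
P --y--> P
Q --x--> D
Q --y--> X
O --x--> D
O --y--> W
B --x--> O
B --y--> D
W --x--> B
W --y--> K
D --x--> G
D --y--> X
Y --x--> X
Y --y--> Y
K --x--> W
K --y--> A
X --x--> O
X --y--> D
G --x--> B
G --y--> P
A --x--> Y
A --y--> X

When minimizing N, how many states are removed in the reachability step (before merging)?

No path from W leads to Q; the other 10 states are all reachable.

1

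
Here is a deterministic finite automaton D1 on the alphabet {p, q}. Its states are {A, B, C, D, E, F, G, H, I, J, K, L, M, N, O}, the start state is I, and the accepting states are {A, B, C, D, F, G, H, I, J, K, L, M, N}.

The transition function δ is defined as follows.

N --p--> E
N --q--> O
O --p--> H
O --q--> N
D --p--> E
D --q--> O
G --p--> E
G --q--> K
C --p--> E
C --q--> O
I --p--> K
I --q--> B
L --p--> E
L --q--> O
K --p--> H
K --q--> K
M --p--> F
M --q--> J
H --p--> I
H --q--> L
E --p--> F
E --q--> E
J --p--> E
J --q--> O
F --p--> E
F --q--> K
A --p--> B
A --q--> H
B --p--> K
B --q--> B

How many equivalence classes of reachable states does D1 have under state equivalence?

Reachable states from the start: {B,E,F,H,I,K,L,N,O}. Unreachable: {A,C,D,G,J,M} — drop them.
Initial partition by acceptance: {B,F,H,I,K,L,N} | {E,O}.
Split {B,F,H,I,K,L,N} by δ(·,p) → {B,H,I,K} and {F,L,N}.
Split {B,H,I,K} by δ(·,q) → {B,I,K} and {H}.
Split {B,I,K} by δ(·,p) → {B,I} and {K}.
Refine {E,O} on symbol p: members go to different blocks, giving {E} and {O}.
Refine {F,L,N} on symbol q: members go to different blocks, giving {L,N} and {F}.
No further refinement is possible. Final partition (7 blocks): {B,I} | {E} | {L,N} | {H} | {K} | {O} | {F}.

7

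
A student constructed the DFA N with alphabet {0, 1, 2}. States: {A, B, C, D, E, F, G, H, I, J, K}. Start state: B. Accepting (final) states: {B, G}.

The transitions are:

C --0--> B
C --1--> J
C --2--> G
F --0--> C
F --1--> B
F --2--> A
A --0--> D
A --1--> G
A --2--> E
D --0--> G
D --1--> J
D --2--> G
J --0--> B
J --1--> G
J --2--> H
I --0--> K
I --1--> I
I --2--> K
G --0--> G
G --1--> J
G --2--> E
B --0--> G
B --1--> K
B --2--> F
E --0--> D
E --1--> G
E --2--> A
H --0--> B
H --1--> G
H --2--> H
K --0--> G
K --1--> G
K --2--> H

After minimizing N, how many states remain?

4

First remove the unreachable states {I}; 10 states remain.
Start with accepting vs non-accepting: {B,G} | {A,C,D,E,F,H,J,K}.
Split {A,C,D,E,F,H,J,K} by δ(·,0) → {C,D,H,J,K} and {A,E,F}.
On input 1, block {C,D,H,J,K} splits into {H,J,K} and {C,D}.
No further refinement is possible. Final partition (4 blocks): {B,G} | {H,J,K} | {A,E,F} | {C,D}.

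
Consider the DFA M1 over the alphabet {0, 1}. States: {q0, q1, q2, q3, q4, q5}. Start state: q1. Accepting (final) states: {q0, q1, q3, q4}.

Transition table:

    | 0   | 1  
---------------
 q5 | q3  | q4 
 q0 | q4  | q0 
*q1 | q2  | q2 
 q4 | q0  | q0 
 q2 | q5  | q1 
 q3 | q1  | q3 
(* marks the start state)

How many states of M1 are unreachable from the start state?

0

Exploring from q1, all states are eventually visited, so none are unreachable.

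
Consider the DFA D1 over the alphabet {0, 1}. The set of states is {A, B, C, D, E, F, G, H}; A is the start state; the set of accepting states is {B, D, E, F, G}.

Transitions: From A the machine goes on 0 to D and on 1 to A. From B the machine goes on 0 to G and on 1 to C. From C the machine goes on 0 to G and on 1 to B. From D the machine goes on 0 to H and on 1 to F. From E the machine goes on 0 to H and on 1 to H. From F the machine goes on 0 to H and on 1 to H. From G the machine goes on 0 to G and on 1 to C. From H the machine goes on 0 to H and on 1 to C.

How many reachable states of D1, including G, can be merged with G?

2

Reachable states from the start: {A,B,C,D,F,G,H}. Unreachable: {E} — drop them.
Start with accepting vs non-accepting: {B,D,F,G} | {A,C,H}.
Refine {B,D,F,G} on symbol 0: members go to different blocks, giving {B,G} and {D,F}.
On input 0, block {A,C,H} splits into {A} and {C} and {H}.
Split {D,F} by δ(·,1) → {D} and {F}.
The partition is now stable with 6 blocks: {B,G} | {A} | {D} | {C} | {H} | {F}.
The equivalence class containing G is {B,G}, of size 2.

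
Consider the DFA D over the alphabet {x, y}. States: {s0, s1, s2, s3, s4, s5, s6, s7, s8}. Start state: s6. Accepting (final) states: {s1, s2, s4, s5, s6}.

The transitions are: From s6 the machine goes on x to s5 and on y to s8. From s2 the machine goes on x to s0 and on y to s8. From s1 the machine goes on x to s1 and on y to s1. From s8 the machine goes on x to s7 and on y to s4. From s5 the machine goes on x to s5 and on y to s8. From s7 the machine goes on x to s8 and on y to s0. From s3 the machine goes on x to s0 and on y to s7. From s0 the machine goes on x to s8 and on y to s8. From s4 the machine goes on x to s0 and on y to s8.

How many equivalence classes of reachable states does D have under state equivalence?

5

Reachable states from the start: {s0,s4,s5,s6,s7,s8}. Unreachable: {s1,s2,s3} — drop them.
Start with accepting vs non-accepting: {s4,s5,s6} | {s0,s7,s8}.
Refine {s4,s5,s6} on symbol x: members go to different blocks, giving {s5,s6} and {s4}.
Split {s0,s7,s8} by δ(·,y) → {s0,s7} and {s8}.
Refine {s0,s7} on symbol y: members go to different blocks, giving {s0} and {s7}.
The partition is now stable with 5 blocks: {s5,s6} | {s0} | {s4} | {s8} | {s7}.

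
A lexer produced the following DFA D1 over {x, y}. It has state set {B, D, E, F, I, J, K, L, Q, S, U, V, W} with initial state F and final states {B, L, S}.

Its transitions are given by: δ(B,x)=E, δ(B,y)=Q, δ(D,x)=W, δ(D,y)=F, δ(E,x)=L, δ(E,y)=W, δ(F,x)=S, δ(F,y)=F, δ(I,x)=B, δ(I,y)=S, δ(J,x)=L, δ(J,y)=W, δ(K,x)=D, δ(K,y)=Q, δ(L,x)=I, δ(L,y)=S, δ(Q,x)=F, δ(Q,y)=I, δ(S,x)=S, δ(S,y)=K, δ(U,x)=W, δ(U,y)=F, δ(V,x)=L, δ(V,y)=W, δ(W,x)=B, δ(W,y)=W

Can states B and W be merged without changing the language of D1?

No

First remove the unreachable states {J,U,V}; 10 states remain.
Initial partition by acceptance: {B,L,S} | {D,E,F,I,K,Q,W}.
On input x, block {B,L,S} splits into {B,L} and {S}.
On input y, block {B,L} splits into {B} and {L}.
On input x, block {D,E,F,I,K,Q,W} splits into {D,K,Q} and {I,W} and {F} and {E}.
Refine {D,K,Q} on symbol x: members go to different blocks, giving {K} and {Q} and {D}.
Refine {I,W} on symbol y: members go to different blocks, giving {I} and {W}.
The partition is now stable with 10 blocks: {B} | {K} | {S} | {L} | {I} | {F} | {E} | {Q} | {D} | {W}.
B and W end up in different blocks, so they are distinguishable. For instance, the string 'ε' is accepted from only B.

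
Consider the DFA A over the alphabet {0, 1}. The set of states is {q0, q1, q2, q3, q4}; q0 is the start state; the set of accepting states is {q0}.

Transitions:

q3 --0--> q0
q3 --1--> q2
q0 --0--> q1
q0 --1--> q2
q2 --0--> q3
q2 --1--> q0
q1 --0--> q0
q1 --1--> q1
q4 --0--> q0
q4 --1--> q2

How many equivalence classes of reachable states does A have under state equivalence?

First remove the unreachable states {q4}; 4 states remain.
P0 = {q0} | {q1,q2,q3}.
Split {q1,q2,q3} by δ(·,0) → {q1,q3} and {q2}.
Split {q1,q3} by δ(·,1) → {q1} and {q3}.
The partition is now stable with 4 blocks: {q0} | {q1} | {q2} | {q3}.

4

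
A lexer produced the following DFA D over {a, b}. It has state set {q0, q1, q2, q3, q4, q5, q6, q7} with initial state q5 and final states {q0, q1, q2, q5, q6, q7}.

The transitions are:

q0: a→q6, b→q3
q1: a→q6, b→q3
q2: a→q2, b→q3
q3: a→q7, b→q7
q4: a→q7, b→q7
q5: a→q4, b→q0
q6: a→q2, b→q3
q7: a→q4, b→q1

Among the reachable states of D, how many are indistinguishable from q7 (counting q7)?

2

Start with accepting vs non-accepting: {q0,q1,q2,q5,q6,q7} | {q3,q4}.
Split {q0,q1,q2,q5,q6,q7} by δ(·,a) → {q0,q1,q2,q6} and {q5,q7}.
The partition is now stable with 3 blocks: {q0,q1,q2,q6} | {q3,q4} | {q5,q7}.
The equivalence class containing q7 is {q5,q7}, of size 2.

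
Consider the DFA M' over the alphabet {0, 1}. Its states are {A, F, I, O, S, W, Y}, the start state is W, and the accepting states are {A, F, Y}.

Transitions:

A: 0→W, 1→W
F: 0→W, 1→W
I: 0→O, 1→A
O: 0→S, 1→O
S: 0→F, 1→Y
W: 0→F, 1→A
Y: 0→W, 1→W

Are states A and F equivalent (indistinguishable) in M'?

Yes

States {I,O,S,Y} cannot be reached from the start state, so discard them.
Start with accepting vs non-accepting: {A,F} | {W}.
Stable partition: {A,F} | {W} — 2 equivalence classes.
A and F lie in the same block of the stable partition, so they are equivalent — no string distinguishes them.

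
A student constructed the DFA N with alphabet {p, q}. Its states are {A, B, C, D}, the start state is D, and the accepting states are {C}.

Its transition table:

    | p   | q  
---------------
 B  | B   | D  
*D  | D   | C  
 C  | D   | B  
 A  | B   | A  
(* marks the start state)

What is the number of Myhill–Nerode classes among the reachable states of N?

First remove the unreachable states {A}; 3 states remain.
P0 = {C} | {B,D}.
On input q, block {B,D} splits into {B} and {D}.
Stable partition: {C} | {B} | {D} — 3 equivalence classes.

3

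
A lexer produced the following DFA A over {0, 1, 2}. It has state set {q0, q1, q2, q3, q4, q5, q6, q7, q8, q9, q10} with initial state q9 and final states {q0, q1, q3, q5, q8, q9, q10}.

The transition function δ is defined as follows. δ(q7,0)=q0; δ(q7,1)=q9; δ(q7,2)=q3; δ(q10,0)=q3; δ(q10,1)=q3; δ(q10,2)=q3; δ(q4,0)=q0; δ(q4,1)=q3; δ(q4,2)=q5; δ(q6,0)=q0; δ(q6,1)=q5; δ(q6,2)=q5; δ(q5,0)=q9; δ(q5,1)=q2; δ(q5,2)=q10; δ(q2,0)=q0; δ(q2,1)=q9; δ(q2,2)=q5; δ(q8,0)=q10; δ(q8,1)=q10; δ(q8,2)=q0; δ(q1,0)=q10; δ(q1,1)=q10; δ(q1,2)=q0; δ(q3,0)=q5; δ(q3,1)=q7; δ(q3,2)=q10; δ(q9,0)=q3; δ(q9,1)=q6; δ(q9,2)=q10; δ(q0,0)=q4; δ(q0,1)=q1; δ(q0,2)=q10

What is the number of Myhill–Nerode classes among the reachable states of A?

Reachable states from the start: {q0,q1,q2,q3,q4,q5,q6,q7,q9,q10}. Unreachable: {q8} — drop them.
Initial partition by acceptance: {q0,q1,q3,q5,q9,q10} | {q2,q4,q6,q7}.
Refine {q0,q1,q3,q5,q9,q10} on symbol 0: members go to different blocks, giving {q1,q3,q5,q9,q10} and {q0}.
On input 1, block {q1,q3,q5,q9,q10} splits into {q3,q5,q9} and {q1,q10}.
Split {q1,q10} by δ(·,0) → {q1} and {q10}.
Stable partition: {q3,q5,q9} | {q2,q4,q6,q7} | {q0} | {q1} | {q10} — 5 equivalence classes.

5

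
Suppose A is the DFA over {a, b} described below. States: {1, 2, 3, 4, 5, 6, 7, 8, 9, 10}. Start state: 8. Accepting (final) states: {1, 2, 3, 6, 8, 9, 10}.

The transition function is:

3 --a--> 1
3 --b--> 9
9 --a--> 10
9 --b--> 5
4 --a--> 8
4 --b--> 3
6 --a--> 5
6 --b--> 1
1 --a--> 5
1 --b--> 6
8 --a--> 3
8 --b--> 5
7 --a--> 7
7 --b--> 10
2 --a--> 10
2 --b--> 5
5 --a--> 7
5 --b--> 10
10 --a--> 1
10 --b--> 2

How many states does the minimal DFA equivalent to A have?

4

First remove the unreachable states {4}; 9 states remain.
Start with accepting vs non-accepting: {1,2,3,6,8,9,10} | {5,7}.
On input a, block {1,2,3,6,8,9,10} splits into {2,3,8,9,10} and {1,6}.
Split {2,3,8,9,10} by δ(·,a) → {2,8,9} and {3,10}.
The partition is now stable with 4 blocks: {2,8,9} | {5,7} | {1,6} | {3,10}.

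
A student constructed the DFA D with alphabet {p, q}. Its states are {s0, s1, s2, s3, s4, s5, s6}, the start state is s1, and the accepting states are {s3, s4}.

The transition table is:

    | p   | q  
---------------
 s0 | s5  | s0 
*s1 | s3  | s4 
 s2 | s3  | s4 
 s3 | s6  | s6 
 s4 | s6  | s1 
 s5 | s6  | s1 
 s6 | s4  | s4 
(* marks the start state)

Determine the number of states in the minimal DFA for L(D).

2

States {s0,s2,s5} cannot be reached from the start state, so discard them.
Initial partition by acceptance: {s3,s4} | {s1,s6}.
The partition is now stable with 2 blocks: {s3,s4} | {s1,s6}.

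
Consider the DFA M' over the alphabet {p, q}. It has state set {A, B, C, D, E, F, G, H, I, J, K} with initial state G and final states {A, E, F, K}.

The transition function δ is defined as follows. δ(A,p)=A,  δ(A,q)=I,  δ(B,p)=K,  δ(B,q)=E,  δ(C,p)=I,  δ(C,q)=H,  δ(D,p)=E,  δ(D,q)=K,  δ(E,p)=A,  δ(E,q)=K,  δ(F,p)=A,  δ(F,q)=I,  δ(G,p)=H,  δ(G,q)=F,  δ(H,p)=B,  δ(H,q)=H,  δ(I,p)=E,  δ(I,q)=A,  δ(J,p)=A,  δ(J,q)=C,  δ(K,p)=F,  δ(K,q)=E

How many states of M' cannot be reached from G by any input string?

3

Starting at G and following transitions, the reachable set is {A, B, E, F, G, H, I, K}. That leaves C, D, J unreachable — 3 in total.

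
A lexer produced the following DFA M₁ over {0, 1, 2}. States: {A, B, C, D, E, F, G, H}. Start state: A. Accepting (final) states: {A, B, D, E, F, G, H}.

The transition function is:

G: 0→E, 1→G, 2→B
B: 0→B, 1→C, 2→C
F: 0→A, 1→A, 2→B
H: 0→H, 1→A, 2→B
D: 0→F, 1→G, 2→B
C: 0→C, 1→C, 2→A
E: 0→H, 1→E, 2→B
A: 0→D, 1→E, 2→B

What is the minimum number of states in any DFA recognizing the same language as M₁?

3

All states are reachable from the start state.
Initial partition by acceptance: {A,B,D,E,F,G,H} | {C}.
Refine {A,B,D,E,F,G,H} on symbol 1: members go to different blocks, giving {A,D,E,F,G,H} and {B}.
No further refinement is possible. Final partition (3 blocks): {A,D,E,F,G,H} | {C} | {B}.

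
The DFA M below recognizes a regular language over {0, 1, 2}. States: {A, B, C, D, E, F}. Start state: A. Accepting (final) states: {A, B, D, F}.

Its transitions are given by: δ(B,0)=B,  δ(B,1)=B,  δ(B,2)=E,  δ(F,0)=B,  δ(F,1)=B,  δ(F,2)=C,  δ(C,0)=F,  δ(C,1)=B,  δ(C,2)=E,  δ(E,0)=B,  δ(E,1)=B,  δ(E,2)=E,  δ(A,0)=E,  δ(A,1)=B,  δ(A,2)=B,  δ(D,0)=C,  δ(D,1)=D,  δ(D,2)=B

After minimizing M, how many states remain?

States {C,D,F} cannot be reached from the start state, so discard them.
P0 = {A,B} | {E}.
On input 0, block {A,B} splits into {A} and {B}.
No further refinement is possible. Final partition (3 blocks): {A} | {E} | {B}.

3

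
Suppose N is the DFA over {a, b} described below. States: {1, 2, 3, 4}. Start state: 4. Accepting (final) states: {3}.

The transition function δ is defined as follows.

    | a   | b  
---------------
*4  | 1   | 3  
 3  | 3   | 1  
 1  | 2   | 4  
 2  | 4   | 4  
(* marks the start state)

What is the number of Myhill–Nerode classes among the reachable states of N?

4

All states are reachable from the start state.
Initial partition by acceptance: {3} | {1,2,4}.
On input b, block {1,2,4} splits into {1,2} and {4}.
On input a, block {1,2} splits into {1} and {2}.
Stable partition: {3} | {1} | {4} | {2} — 4 equivalence classes.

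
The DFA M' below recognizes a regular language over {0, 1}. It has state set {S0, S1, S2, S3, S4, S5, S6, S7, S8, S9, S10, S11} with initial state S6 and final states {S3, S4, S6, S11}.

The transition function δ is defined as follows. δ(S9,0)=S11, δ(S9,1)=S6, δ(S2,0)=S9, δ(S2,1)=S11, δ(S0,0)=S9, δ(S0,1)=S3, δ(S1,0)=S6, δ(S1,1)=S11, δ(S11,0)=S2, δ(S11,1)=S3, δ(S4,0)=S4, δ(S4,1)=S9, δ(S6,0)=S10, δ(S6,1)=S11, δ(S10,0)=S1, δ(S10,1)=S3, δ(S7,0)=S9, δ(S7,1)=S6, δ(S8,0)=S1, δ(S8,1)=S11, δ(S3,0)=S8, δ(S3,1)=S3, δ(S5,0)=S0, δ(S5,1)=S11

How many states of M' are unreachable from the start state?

Starting at S6 and following transitions, the reachable set is {S1, S2, S3, S6, S8, S9, S10, S11}. That leaves S0, S4, S5, S7 unreachable — 4 in total.

4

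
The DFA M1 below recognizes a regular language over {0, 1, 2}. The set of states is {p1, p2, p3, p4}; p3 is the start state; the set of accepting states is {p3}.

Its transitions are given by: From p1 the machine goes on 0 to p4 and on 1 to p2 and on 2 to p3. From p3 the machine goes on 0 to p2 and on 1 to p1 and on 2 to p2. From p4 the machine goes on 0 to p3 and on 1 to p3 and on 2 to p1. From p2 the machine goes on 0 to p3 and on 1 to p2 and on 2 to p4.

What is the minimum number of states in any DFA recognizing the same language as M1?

4

All states are reachable from the start state.
Start with accepting vs non-accepting: {p3} | {p1,p2,p4}.
On input 0, block {p1,p2,p4} splits into {p2,p4} and {p1}.
Split {p2,p4} by δ(·,1) → {p2} and {p4}.
Stable partition: {p3} | {p2} | {p1} | {p4} — 4 equivalence classes.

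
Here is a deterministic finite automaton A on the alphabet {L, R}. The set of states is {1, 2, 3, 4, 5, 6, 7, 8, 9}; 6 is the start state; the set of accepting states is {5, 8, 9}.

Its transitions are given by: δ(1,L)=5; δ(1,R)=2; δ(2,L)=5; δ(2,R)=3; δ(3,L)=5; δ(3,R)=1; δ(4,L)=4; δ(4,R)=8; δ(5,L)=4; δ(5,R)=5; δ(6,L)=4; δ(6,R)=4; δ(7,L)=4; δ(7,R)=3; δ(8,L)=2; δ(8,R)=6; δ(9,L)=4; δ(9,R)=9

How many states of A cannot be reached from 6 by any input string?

BFS from 6 reaches {1, 2, 3, 4, 5, 6, 8}; the 2 state(s) 7, 9 are never visited.

2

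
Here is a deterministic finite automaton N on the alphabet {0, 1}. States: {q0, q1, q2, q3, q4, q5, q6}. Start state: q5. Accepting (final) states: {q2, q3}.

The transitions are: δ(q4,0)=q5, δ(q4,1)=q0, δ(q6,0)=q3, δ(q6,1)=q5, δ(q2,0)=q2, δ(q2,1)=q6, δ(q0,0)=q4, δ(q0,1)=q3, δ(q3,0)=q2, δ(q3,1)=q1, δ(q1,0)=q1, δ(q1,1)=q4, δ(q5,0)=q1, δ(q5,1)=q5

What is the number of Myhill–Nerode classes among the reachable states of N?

7

Initial partition by acceptance: {q2,q3} | {q0,q1,q4,q5,q6}.
Refine {q0,q1,q4,q5,q6} on symbol 0: members go to different blocks, giving {q0,q1,q4,q5} and {q6}.
Split {q2,q3} by δ(·,1) → {q2} and {q3}.
Split {q0,q1,q4,q5} by δ(·,1) → {q1,q4,q5} and {q0}.
Refine {q1,q4,q5} on symbol 1: members go to different blocks, giving {q1,q5} and {q4}.
On input 1, block {q1,q5} splits into {q1} and {q5}.
No further refinement is possible. Final partition (7 blocks): {q2} | {q1} | {q6} | {q3} | {q0} | {q4} | {q5}.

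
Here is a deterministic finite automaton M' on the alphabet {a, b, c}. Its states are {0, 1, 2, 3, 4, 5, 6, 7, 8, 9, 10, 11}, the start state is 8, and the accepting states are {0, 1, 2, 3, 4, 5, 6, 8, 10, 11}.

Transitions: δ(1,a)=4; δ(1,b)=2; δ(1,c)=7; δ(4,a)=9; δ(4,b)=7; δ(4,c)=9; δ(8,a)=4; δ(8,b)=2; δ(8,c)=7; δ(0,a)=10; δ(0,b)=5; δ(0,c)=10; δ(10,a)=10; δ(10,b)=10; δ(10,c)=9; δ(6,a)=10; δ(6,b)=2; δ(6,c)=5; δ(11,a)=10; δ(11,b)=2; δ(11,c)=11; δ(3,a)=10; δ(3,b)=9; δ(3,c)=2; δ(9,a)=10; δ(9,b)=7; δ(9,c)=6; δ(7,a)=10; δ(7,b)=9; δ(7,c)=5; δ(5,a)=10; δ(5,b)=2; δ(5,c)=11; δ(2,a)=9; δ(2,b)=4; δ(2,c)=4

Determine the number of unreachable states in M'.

No path from 8 leads to 0, 1, 3; the other 9 states are all reachable.

3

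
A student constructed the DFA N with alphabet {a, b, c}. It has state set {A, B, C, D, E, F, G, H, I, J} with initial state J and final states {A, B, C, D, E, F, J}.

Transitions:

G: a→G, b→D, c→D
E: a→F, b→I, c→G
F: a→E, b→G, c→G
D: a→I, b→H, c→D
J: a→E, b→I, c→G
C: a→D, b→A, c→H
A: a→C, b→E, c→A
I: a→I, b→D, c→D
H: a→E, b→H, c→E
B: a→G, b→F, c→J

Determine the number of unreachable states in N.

3

No path from J leads to A, B, C; the other 7 states are all reachable.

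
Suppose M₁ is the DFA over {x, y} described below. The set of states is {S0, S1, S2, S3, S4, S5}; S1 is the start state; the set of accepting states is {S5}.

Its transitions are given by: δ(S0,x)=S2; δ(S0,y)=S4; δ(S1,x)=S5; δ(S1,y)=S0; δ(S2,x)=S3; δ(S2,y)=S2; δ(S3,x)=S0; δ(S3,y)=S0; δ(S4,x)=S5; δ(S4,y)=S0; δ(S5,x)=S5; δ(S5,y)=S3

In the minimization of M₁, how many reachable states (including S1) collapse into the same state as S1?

2

Every state is reachable, so we keep all 6.
P0 = {S5} | {S0,S1,S2,S3,S4}.
Split {S0,S1,S2,S3,S4} by δ(·,x) → {S0,S2,S3} and {S1,S4}.
Split {S0,S2,S3} by δ(·,y) → {S2,S3} and {S0}.
Split {S2,S3} by δ(·,x) → {S2} and {S3}.
Stable partition: {S5} | {S2} | {S1,S4} | {S0} | {S3} — 5 equivalence classes.
The equivalence class containing S1 is {S1,S4}, of size 2.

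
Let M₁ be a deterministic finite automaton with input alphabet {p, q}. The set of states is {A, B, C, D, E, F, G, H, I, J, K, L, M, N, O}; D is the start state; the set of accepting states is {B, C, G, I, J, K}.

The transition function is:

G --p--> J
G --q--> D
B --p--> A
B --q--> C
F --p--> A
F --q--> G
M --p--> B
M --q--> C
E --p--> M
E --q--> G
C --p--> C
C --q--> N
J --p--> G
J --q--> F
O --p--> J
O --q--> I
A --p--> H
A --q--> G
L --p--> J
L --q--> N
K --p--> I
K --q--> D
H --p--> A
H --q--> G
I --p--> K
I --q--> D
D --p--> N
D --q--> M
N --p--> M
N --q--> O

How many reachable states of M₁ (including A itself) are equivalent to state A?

3

States {E,L} cannot be reached from the start state, so discard them.
P0 = {B,C,G,I,J,K} | {A,D,F,H,M,N,O}.
On input p, block {B,C,G,I,J,K} splits into {C,G,I,J,K} and {B}.
On input p, block {A,D,F,H,M,N,O} splits into {A,D,F,H,N} and {M} and {O}.
Split {A,D,F,H,N} by δ(·,p) → {A,D,F,H} and {N}.
On input q, block {C,G,I,J,K} splits into {G,I,J,K} and {C}.
Refine {A,D,F,H} on symbol p: members go to different blocks, giving {A,F,H} and {D}.
Refine {G,I,J,K} on symbol q: members go to different blocks, giving {G,I,K} and {J}.
Refine {G,I,K} on symbol p: members go to different blocks, giving {I,K} and {G}.
The partition is now stable with 10 blocks: {I,K} | {A,F,H} | {B} | {M} | {O} | {N} | {C} | {D} | {J} | {G}.
State A belongs to the block {A,F,H}, which has 3 states.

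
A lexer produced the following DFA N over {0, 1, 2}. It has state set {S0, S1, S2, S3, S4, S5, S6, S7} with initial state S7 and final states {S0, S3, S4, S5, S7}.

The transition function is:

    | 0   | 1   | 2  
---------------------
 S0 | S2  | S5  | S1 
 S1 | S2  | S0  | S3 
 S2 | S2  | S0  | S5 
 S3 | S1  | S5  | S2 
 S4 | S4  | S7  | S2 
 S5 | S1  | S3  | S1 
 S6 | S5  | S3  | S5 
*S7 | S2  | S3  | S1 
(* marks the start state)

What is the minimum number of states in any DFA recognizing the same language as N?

2

States {S4,S6} cannot be reached from the start state, so discard them.
P0 = {S0,S3,S5,S7} | {S1,S2}.
The partition is now stable with 2 blocks: {S0,S3,S5,S7} | {S1,S2}.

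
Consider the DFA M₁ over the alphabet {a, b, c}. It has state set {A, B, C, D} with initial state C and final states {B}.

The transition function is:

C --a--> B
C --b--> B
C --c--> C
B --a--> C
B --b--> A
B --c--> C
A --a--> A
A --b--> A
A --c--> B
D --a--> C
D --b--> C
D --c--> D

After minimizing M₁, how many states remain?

3

Reachable states from the start: {A,B,C}. Unreachable: {D} — drop them.
P0 = {B} | {A,C}.
Refine {A,C} on symbol a: members go to different blocks, giving {A} and {C}.
Stable partition: {B} | {A} | {C} — 3 equivalence classes.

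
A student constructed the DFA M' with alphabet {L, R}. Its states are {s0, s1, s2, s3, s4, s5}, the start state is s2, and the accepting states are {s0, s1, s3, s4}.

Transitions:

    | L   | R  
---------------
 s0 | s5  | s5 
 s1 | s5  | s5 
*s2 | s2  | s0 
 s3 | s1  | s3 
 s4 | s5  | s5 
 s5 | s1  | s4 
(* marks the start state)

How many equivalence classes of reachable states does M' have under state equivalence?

States {s3} cannot be reached from the start state, so discard them.
Start with accepting vs non-accepting: {s0,s1,s4} | {s2,s5}.
Split {s2,s5} by δ(·,L) → {s2} and {s5}.
No further refinement is possible. Final partition (3 blocks): {s0,s1,s4} | {s2} | {s5}.

3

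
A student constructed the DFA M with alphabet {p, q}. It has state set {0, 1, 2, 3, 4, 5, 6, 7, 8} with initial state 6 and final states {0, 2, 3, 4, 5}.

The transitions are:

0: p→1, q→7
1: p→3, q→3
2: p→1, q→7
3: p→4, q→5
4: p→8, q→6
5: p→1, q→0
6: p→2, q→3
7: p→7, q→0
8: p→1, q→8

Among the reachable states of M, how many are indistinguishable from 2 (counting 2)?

2

Every state is reachable, so we keep all 9.
P0 = {0,2,3,4,5} | {1,6,7,8}.
On input p, block {0,2,3,4,5} splits into {0,2,4,5} and {3}.
Refine {0,2,4,5} on symbol q: members go to different blocks, giving {0,2,4} and {5}.
On input p, block {1,6,7,8} splits into {7,8} and {1} and {6}.
Refine {0,2,4} on symbol p: members go to different blocks, giving {0,2} and {4}.
On input p, block {7,8} splits into {7} and {8}.
The partition is now stable with 8 blocks: {0,2} | {7} | {3} | {5} | {1} | {6} | {4} | {8}.
The equivalence class containing 2 is {0,2}, of size 2.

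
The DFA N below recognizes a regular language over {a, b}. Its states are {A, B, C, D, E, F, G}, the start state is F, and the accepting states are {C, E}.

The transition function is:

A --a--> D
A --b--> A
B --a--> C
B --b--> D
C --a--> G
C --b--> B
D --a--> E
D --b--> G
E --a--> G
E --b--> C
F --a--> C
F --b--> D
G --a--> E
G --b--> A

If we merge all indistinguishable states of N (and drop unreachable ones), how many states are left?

Start with accepting vs non-accepting: {C,E} | {A,B,D,F,G}.
On input b, block {C,E} splits into {C} and {E}.
Refine {A,B,D,F,G} on symbol a: members go to different blocks, giving {B,F} and {D,G} and {A}.
On input b, block {D,G} splits into {D} and {G}.
The partition is now stable with 6 blocks: {C} | {B,F} | {E} | {D} | {A} | {G}.

6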